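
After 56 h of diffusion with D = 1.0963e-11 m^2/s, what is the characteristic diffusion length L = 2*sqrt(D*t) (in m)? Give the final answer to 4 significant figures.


t = 56 hr = 201600 s
Diffusion length = 2*sqrt(D*t)
= 2*sqrt(1.0963e-11 * 201600)
= 2.973e-03 m


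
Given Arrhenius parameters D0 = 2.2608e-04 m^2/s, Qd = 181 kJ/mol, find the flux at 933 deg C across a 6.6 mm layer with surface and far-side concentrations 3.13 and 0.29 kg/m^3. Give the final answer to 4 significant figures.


Step 1: D = D0 * exp(-Qd/(R*T))
T = 933 + 273.15 = 1206.15 K
D = 2.2608e-04 * exp(-181e3 / (8.314 * 1206.15)) = 3.27663e-12 m^2/s
Step 2: J = D * (C1 - C2) / dx
J = 3.27663e-12 * (3.13 - 0.29) / 6.6e-03
J = 1.41e-09 kg/(m^2*s)


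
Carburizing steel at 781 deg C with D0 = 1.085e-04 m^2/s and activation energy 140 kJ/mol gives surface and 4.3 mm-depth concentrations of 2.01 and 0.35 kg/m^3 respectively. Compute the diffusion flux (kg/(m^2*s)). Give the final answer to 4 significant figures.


Step 1: D = D0 * exp(-Qd/(R*T))
T = 781 + 273.15 = 1054.15 K
D = 1.085e-04 * exp(-140e3 / (8.314 * 1054.15)) = 1.25308e-11 m^2/s
Step 2: J = D * (C1 - C2) / dx
J = 1.25308e-11 * (2.01 - 0.35) / 4.3e-03
J = 4.837e-09 kg/(m^2*s)


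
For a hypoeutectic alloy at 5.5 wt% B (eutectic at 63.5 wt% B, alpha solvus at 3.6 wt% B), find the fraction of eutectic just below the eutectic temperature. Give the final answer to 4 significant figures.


f_primary = (C_e - C0) / (C_e - C_alpha_max)
f_primary = (63.5 - 5.5) / (63.5 - 3.6)
f_primary = 0.96828
f_eutectic = 1 - 0.96828 = 0.03172


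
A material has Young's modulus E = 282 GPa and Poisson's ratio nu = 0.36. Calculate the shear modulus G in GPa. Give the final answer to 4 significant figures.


G = E / (2*(1+nu))
G = 282 / (2*(1+0.36))
G = 103.7 GPa


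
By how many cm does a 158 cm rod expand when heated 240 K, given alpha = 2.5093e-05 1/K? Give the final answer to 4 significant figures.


dL = L0 * alpha * dT
dL = 158 * 2.5093e-05 * 240
dL = 0.9515 cm


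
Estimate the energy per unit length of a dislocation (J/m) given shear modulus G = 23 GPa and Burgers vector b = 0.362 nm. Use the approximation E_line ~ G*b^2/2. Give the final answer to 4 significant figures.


E = G*b^2/2
b = 0.362 nm = 3.62e-10 m
G = 23 GPa = 2.3e+10 Pa
E = 0.5 * 2.3e+10 * (3.62e-10)^2
E = 1.507e-09 J/m


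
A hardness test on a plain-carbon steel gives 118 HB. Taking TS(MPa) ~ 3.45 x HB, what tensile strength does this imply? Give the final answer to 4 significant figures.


TS (MPa) = 3.45 * HB
TS = 3.45 * 118
TS = 407.1 MPa


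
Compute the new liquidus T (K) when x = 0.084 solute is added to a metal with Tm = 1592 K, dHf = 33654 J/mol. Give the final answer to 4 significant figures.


dT = R*Tm^2*x / dHf
dT = 8.314 * 1592^2 * 0.084 / 33654
dT = 52.5943 K
T_new = 1592 - 52.5943 = 1539 K


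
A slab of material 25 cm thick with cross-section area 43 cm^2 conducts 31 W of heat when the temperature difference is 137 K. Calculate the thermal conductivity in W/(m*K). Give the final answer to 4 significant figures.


k = Q*L / (A*dT)
L = 0.25 m, A = 4.3e-03 m^2
k = 31 * 0.25 / (4.3e-03 * 137)
k = 13.16 W/(m*K)


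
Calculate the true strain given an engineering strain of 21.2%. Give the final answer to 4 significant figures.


epsilon_true = ln(1 + epsilon_eng)
epsilon_true = ln(1 + 0.212)
epsilon_true = 0.1923


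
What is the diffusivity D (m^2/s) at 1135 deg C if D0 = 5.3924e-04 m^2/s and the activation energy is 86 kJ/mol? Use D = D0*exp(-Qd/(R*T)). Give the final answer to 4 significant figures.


D = D0 * exp(-Qd / (R*T))
T = 1408.15 K
D = 5.3924e-04 * exp(-86e3 / (8.314 * 1408.15))
D = 3.48e-07 m^2/s


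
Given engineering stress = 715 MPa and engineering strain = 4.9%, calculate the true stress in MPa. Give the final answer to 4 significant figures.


sigma_true = sigma_eng * (1 + epsilon_eng)
sigma_true = 715 * (1 + 0.049)
sigma_true = 750 MPa


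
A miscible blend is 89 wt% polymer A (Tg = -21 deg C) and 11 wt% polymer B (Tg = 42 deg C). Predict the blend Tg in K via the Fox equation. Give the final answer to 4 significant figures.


1/Tg = w1/Tg1 + w2/Tg2 (in Kelvin)
Tg1 = 252.15 K, Tg2 = 315.15 K
1/Tg = 0.89/252.15 + 0.11/315.15
Tg = 257.8 K


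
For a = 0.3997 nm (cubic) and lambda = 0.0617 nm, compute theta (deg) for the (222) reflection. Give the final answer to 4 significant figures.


d = a / sqrt(h^2+k^2+l^2)
d = 0.3997 / sqrt(12) = 0.115383 nm
lambda = 2*d*sin(theta)  =>  sin(theta) = lambda / (2*d)
sin(theta) = 0.0617 / (2 * 0.115383) = 0.267369
theta = 15.51 deg


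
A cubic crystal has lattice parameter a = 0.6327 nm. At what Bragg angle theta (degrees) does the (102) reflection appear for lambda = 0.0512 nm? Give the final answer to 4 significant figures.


d = a / sqrt(h^2+k^2+l^2)
d = 0.6327 / sqrt(5) = 0.282952 nm
lambda = 2*d*sin(theta)  =>  sin(theta) = lambda / (2*d)
sin(theta) = 0.0512 / (2 * 0.282952) = 0.0904747
theta = 5.191 deg


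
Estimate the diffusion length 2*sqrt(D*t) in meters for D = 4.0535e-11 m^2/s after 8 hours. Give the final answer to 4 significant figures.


t = 8 hr = 28800 s
Diffusion length = 2*sqrt(D*t)
= 2*sqrt(4.0535e-11 * 28800)
= 2.161e-03 m


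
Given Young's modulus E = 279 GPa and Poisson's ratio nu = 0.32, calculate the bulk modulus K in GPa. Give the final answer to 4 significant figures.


K = E / (3*(1-2*nu))
K = 279 / (3*(1-2*0.32))
K = 258.3 GPa


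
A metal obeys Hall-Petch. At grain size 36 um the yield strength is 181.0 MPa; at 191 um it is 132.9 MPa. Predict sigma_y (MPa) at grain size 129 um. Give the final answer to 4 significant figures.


sigma_y = sigma0 + k / sqrt(d)
1/sqrt(d1) = 1/sqrt(3.6e-05) = 166.667;  1/sqrt(d2) = 72.3575
k = (sigma1 - sigma2) / (1/sqrt(d1) - 1/sqrt(d2)) = (181.0 - 132.9) / (166.667 - 72.3575) = 0.510024 MPa*m^0.5
sigma0 = sigma1 - k/sqrt(d1) = 181.0 - 0.510024*166.667 = 95.9959 MPa
sigma_y(d3) = 95.9959 + 0.510024 / sqrt(1.29e-04) = 140.9 MPa


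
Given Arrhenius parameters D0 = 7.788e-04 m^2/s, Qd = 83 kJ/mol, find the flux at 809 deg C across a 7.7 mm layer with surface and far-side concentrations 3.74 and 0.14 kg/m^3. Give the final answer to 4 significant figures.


Step 1: D = D0 * exp(-Qd/(R*T))
T = 809 + 273.15 = 1082.15 K
D = 7.788e-04 * exp(-83e3 / (8.314 * 1082.15)) = 7.67234e-08 m^2/s
Step 2: J = D * (C1 - C2) / dx
J = 7.67234e-08 * (3.74 - 0.14) / 7.7e-03
J = 3.587e-05 kg/(m^2*s)


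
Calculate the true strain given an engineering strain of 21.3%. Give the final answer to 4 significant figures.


epsilon_true = ln(1 + epsilon_eng)
epsilon_true = ln(1 + 0.213)
epsilon_true = 0.1931


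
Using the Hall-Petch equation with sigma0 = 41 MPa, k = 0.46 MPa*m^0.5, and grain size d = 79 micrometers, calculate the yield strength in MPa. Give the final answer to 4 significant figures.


sigma_y = sigma0 + k / sqrt(d)
d = 79 um = 7.9e-05 m
sigma_y = 41 + 0.46 / sqrt(7.9e-05)
sigma_y = 92.75 MPa


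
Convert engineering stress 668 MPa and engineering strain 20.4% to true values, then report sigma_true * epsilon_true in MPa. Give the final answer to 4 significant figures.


sigma_true = sigma_eng * (1 + epsilon_eng)
sigma_true = 668 * (1 + 0.204) = 804.272 MPa
epsilon_true = ln(1 + epsilon_eng)
epsilon_true = ln(1 + 0.204) = 0.185649
sigma_true * epsilon_true = 804.272 * 0.185649 = 149.3 MPa


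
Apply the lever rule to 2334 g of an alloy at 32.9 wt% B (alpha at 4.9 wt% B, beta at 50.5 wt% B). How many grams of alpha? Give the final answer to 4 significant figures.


f_alpha = (C_beta - C0) / (C_beta - C_alpha)
f_alpha = (50.5 - 32.9) / (50.5 - 4.9) = 0.385965
m_alpha = f_alpha * m_total = 0.385965 * 2334 = 900.8 g


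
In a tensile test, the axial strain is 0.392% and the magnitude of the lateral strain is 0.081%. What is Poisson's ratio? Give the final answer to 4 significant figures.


nu = -epsilon_lat / epsilon_axial
Lateral strain is contraction (negative), so using magnitudes:
nu = 0.081 / 0.392
nu = 0.2066


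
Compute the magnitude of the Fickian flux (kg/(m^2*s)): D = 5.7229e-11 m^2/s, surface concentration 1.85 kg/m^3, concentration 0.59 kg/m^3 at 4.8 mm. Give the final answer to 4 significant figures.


J = -D * (dC/dx) = D * (C1 - C2) / dx
J = 5.7229e-11 * (1.85 - 0.59) / 4.8e-03
J = 1.502e-08 kg/(m^2*s)


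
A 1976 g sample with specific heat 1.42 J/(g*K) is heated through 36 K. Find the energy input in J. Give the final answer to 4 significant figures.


Q = m * cp * dT
Q = 1976 * 1.42 * 36
Q = 101000 J


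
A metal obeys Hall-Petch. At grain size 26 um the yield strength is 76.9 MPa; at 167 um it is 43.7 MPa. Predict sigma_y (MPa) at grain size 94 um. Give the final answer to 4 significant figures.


sigma_y = sigma0 + k / sqrt(d)
1/sqrt(d1) = 1/sqrt(2.6e-05) = 196.116;  1/sqrt(d2) = 77.3823
k = (sigma1 - sigma2) / (1/sqrt(d1) - 1/sqrt(d2)) = (76.9 - 43.7) / (196.116 - 77.3823) = 0.279617 MPa*m^0.5
sigma0 = sigma1 - k/sqrt(d1) = 76.9 - 0.279617*196.116 = 22.0626 MPa
sigma_y(d3) = 22.0626 + 0.279617 / sqrt(9.4e-05) = 50.9 MPa


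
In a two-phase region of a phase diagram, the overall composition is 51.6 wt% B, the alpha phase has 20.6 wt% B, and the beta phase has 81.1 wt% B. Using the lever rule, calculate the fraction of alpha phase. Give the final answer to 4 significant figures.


f_alpha = (C_beta - C0) / (C_beta - C_alpha)
f_alpha = (81.1 - 51.6) / (81.1 - 20.6)
f_alpha = 0.4876


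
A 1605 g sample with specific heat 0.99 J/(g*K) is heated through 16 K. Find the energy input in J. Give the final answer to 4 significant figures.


Q = m * cp * dT
Q = 1605 * 0.99 * 16
Q = 25420 J


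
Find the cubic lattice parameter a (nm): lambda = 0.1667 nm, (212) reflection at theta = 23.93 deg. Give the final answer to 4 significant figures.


d = lambda / (2*sin(theta))
d = 0.1667 / (2*sin(23.93 deg))
d = 0.205488 nm
a = d * sqrt(h^2+k^2+l^2) = 0.205488 * sqrt(9)
a = 0.6165 nm


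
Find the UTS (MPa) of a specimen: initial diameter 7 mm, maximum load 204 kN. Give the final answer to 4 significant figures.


A0 = pi*(d/2)^2 = pi*(7/2)^2 = 38.4845 mm^2
UTS = F_max / A0 = 204*1000 / 38.4845
UTS = 5301 MPa


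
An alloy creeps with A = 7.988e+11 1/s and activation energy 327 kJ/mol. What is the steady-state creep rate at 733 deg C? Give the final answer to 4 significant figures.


rate = A * exp(-Q / (R*T))
T = 733 + 273.15 = 1006.15 K
rate = 7.988e+11 * exp(-327e3 / (8.314 * 1006.15))
rate = 8.424e-06 1/s


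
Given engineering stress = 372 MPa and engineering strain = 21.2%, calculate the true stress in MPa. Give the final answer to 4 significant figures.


sigma_true = sigma_eng * (1 + epsilon_eng)
sigma_true = 372 * (1 + 0.212)
sigma_true = 450.9 MPa


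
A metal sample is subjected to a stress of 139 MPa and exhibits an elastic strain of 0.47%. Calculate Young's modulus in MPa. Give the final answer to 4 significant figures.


E = sigma / epsilon
epsilon = 0.47% = 4.7e-03
E = 139 / 4.7e-03
E = 29570 MPa


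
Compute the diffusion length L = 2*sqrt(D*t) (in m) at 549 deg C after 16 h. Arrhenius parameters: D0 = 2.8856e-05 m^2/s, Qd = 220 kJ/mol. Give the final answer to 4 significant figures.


Step 1: D = D0 * exp(-Qd/(R*T))
T = 822.15 K
D = 2.8856e-05 * exp(-220e3 / (8.314 * 822.15)) = 3.03534e-19 m^2/s
Step 2: L = 2*sqrt(D*t)
t = 16 h = 57600 s
L = 2*sqrt(3.03534e-19 * 57600) = 2.645e-07 m


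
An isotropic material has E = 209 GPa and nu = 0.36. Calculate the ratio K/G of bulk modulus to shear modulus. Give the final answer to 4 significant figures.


G = E / (2*(1+nu))
G = 209 / (2*(1+0.36)) = 76.8382 GPa
K = E / (3*(1-2*nu))
K = 209 / (3*(1-2*0.36)) = 248.81 GPa
K/G = 248.81 / 76.8382 = 3.238


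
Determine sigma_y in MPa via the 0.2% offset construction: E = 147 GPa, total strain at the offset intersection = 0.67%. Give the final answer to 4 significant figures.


Offset strain = 0.002
Elastic strain at yield = total_strain - offset = 6.7e-03 - 0.002 = 4.7e-03
sigma_y = E * elastic_strain = 147000 * 4.7e-03
sigma_y = 690.9 MPa


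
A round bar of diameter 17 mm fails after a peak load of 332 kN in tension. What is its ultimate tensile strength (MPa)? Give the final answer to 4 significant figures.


A0 = pi*(d/2)^2 = pi*(17/2)^2 = 226.98 mm^2
UTS = F_max / A0 = 332*1000 / 226.98
UTS = 1463 MPa


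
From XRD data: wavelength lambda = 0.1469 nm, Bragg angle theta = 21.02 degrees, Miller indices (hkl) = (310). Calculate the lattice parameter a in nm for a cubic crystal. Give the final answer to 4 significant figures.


d = lambda / (2*sin(theta))
d = 0.1469 / (2*sin(21.02 deg))
d = 0.204771 nm
a = d * sqrt(h^2+k^2+l^2) = 0.204771 * sqrt(10)
a = 0.6475 nm


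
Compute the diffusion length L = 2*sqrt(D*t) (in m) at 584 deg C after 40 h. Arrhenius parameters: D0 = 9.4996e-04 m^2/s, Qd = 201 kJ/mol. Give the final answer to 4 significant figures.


Step 1: D = D0 * exp(-Qd/(R*T))
T = 857.15 K
D = 9.4996e-04 * exp(-201e3 / (8.314 * 857.15)) = 5.34985e-16 m^2/s
Step 2: L = 2*sqrt(D*t)
t = 40 h = 144000 s
L = 2*sqrt(5.34985e-16 * 144000) = 1.755e-05 m


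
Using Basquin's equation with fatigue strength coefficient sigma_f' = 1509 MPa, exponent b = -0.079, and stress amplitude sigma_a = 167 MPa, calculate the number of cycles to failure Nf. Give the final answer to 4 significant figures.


sigma_a = sigma_f' * (2*Nf)^b
2*Nf = (sigma_a / sigma_f')^(1/b)
2*Nf = (167 / 1509)^(1/-0.079)
2*Nf = 1.2616e+12
Nf = 6.308e+11 cycles


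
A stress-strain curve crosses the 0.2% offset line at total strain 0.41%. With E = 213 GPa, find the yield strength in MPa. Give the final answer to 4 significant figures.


Offset strain = 0.002
Elastic strain at yield = total_strain - offset = 4.1e-03 - 0.002 = 2.1e-03
sigma_y = E * elastic_strain = 213000 * 2.1e-03
sigma_y = 447.3 MPa


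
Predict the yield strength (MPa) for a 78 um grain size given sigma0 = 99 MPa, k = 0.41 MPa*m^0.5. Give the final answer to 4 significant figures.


sigma_y = sigma0 + k / sqrt(d)
d = 78 um = 7.8e-05 m
sigma_y = 99 + 0.41 / sqrt(7.8e-05)
sigma_y = 145.4 MPa


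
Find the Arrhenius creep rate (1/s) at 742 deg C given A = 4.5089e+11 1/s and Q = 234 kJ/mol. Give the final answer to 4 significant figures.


rate = A * exp(-Q / (R*T))
T = 742 + 273.15 = 1015.15 K
rate = 4.5089e+11 * exp(-234e3 / (8.314 * 1015.15))
rate = 0.4103 1/s


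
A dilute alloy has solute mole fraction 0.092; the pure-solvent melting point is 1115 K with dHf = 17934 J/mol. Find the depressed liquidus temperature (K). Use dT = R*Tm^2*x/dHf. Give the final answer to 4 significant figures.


dT = R*Tm^2*x / dHf
dT = 8.314 * 1115^2 * 0.092 / 17934
dT = 53.0237 K
T_new = 1115 - 53.0237 = 1062 K


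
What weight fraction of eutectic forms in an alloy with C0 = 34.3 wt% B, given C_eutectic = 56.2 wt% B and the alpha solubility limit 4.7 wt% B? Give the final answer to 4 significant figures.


f_primary = (C_e - C0) / (C_e - C_alpha_max)
f_primary = (56.2 - 34.3) / (56.2 - 4.7)
f_primary = 0.425243
f_eutectic = 1 - 0.425243 = 0.5748


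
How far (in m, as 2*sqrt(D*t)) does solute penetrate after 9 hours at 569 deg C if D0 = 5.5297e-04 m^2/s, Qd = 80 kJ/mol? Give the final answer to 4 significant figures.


Step 1: D = D0 * exp(-Qd/(R*T))
T = 842.15 K
D = 5.5297e-04 * exp(-80e3 / (8.314 * 842.15)) = 6.03247e-09 m^2/s
Step 2: L = 2*sqrt(D*t)
t = 9 h = 32400 s
L = 2*sqrt(6.03247e-09 * 32400) = 0.02796 m


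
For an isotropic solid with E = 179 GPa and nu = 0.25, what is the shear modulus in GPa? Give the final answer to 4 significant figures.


G = E / (2*(1+nu))
G = 179 / (2*(1+0.25))
G = 71.6 GPa


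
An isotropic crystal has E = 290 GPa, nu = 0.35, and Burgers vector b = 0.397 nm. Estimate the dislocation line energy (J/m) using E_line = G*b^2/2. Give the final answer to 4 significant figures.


Step 1: G = E / (2*(1+nu))
G = 290 / (2*(1+0.35)) = 107.407 GPa = 1.07407e+11 Pa
Step 2: E_line = G*b^2/2
b = 0.397 nm = 3.97e-10 m
E_line = 0.5 * 1.07407e+11 * (3.97e-10)^2 = 8.464e-09 J/m


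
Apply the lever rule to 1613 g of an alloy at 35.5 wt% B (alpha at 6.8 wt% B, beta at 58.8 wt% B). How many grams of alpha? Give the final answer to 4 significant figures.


f_alpha = (C_beta - C0) / (C_beta - C_alpha)
f_alpha = (58.8 - 35.5) / (58.8 - 6.8) = 0.448077
m_alpha = f_alpha * m_total = 0.448077 * 1613 = 722.7 g


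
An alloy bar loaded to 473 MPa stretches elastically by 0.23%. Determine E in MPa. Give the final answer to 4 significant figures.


E = sigma / epsilon
epsilon = 0.23% = 2.3e-03
E = 473 / 2.3e-03
E = 205700 MPa


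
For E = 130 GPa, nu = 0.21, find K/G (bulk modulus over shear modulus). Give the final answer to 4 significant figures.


G = E / (2*(1+nu))
G = 130 / (2*(1+0.21)) = 53.719 GPa
K = E / (3*(1-2*nu))
K = 130 / (3*(1-2*0.21)) = 74.7126 GPa
K/G = 74.7126 / 53.719 = 1.391


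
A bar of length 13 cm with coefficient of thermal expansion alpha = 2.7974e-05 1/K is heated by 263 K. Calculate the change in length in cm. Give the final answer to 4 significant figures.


dL = L0 * alpha * dT
dL = 13 * 2.7974e-05 * 263
dL = 0.09564 cm


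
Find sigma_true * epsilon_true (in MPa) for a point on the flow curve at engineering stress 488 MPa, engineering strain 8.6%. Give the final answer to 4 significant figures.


sigma_true = sigma_eng * (1 + epsilon_eng)
sigma_true = 488 * (1 + 0.086) = 529.968 MPa
epsilon_true = ln(1 + epsilon_eng)
epsilon_true = ln(1 + 0.086) = 0.0825012
sigma_true * epsilon_true = 529.968 * 0.0825012 = 43.72 MPa


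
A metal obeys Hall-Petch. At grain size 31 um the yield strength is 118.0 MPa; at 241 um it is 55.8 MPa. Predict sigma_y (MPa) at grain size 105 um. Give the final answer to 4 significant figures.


sigma_y = sigma0 + k / sqrt(d)
1/sqrt(d1) = 1/sqrt(3.1e-05) = 179.605;  1/sqrt(d2) = 64.4157
k = (sigma1 - sigma2) / (1/sqrt(d1) - 1/sqrt(d2)) = (118.0 - 55.8) / (179.605 - 64.4157) = 0.539979 MPa*m^0.5
sigma0 = sigma1 - k/sqrt(d1) = 118.0 - 0.539979*179.605 = 21.0169 MPa
sigma_y(d3) = 21.0169 + 0.539979 / sqrt(1.05e-04) = 73.71 MPa


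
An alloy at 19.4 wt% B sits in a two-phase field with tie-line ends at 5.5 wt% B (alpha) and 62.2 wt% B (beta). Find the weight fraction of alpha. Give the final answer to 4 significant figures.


f_alpha = (C_beta - C0) / (C_beta - C_alpha)
f_alpha = (62.2 - 19.4) / (62.2 - 5.5)
f_alpha = 0.7549


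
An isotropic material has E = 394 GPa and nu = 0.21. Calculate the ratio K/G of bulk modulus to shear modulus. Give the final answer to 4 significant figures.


G = E / (2*(1+nu))
G = 394 / (2*(1+0.21)) = 162.81 GPa
K = E / (3*(1-2*nu))
K = 394 / (3*(1-2*0.21)) = 226.437 GPa
K/G = 226.437 / 162.81 = 1.391


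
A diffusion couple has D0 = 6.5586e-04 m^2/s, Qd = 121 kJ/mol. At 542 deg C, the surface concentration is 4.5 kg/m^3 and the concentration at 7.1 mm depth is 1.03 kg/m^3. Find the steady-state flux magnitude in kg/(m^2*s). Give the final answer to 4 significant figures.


Step 1: D = D0 * exp(-Qd/(R*T))
T = 542 + 273.15 = 815.15 K
D = 6.5586e-04 * exp(-121e3 / (8.314 * 815.15)) = 1.15578e-11 m^2/s
Step 2: J = D * (C1 - C2) / dx
J = 1.15578e-11 * (4.5 - 1.03) / 7.1e-03
J = 5.649e-09 kg/(m^2*s)


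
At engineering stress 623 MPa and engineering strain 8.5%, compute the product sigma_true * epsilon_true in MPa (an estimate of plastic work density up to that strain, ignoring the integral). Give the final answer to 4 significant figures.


sigma_true = sigma_eng * (1 + epsilon_eng)
sigma_true = 623 * (1 + 0.085) = 675.955 MPa
epsilon_true = ln(1 + epsilon_eng)
epsilon_true = ln(1 + 0.085) = 0.08158
sigma_true * epsilon_true = 675.955 * 0.08158 = 55.14 MPa


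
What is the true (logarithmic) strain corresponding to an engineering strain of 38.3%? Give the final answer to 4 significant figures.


epsilon_true = ln(1 + epsilon_eng)
epsilon_true = ln(1 + 0.383)
epsilon_true = 0.3243


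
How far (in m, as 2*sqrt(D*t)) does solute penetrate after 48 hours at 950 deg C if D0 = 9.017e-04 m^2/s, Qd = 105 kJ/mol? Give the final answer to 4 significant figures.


Step 1: D = D0 * exp(-Qd/(R*T))
T = 1223.15 K
D = 9.017e-04 * exp(-105e3 / (8.314 * 1223.15)) = 2.95715e-08 m^2/s
Step 2: L = 2*sqrt(D*t)
t = 48 h = 172800 s
L = 2*sqrt(2.95715e-08 * 172800) = 0.143 m


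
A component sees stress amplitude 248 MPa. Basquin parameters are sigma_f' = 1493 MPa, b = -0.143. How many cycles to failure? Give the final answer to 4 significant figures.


sigma_a = sigma_f' * (2*Nf)^b
2*Nf = (sigma_a / sigma_f')^(1/b)
2*Nf = (248 / 1493)^(1/-0.143)
2*Nf = 283012
Nf = 141500 cycles


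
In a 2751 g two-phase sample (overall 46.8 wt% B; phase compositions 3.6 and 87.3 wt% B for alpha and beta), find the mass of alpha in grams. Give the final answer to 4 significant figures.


f_alpha = (C_beta - C0) / (C_beta - C_alpha)
f_alpha = (87.3 - 46.8) / (87.3 - 3.6) = 0.483871
m_alpha = f_alpha * m_total = 0.483871 * 2751 = 1331 g


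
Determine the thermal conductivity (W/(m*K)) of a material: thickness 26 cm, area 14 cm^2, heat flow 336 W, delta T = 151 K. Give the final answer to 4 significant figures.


k = Q*L / (A*dT)
L = 0.26 m, A = 1.4e-03 m^2
k = 336 * 0.26 / (1.4e-03 * 151)
k = 413.2 W/(m*K)


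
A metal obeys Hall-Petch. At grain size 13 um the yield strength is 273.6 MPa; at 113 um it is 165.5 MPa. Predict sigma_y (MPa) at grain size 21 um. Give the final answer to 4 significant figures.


sigma_y = sigma0 + k / sqrt(d)
1/sqrt(d1) = 1/sqrt(1.3e-05) = 277.35;  1/sqrt(d2) = 94.0721
k = (sigma1 - sigma2) / (1/sqrt(d1) - 1/sqrt(d2)) = (273.6 - 165.5) / (277.35 - 94.0721) = 0.589814 MPa*m^0.5
sigma0 = sigma1 - k/sqrt(d1) = 273.6 - 0.589814*277.35 = 110.015 MPa
sigma_y(d3) = 110.015 + 0.589814 / sqrt(2.1e-05) = 238.7 MPa


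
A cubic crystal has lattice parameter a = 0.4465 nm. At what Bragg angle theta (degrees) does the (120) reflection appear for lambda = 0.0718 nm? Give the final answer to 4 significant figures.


d = a / sqrt(h^2+k^2+l^2)
d = 0.4465 / sqrt(5) = 0.199681 nm
lambda = 2*d*sin(theta)  =>  sin(theta) = lambda / (2*d)
sin(theta) = 0.0718 / (2 * 0.199681) = 0.179787
theta = 10.36 deg


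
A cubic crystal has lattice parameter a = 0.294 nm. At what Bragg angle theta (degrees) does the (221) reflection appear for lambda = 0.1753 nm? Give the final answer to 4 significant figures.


d = a / sqrt(h^2+k^2+l^2)
d = 0.294 / sqrt(9) = 0.098 nm
lambda = 2*d*sin(theta)  =>  sin(theta) = lambda / (2*d)
sin(theta) = 0.1753 / (2 * 0.098) = 0.894388
theta = 63.43 deg


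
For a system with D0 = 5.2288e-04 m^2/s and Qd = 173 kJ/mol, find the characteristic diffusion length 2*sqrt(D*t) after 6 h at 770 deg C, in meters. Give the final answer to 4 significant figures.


Step 1: D = D0 * exp(-Qd/(R*T))
T = 1043.15 K
D = 5.2288e-04 * exp(-173e3 / (8.314 * 1043.15)) = 1.13578e-12 m^2/s
Step 2: L = 2*sqrt(D*t)
t = 6 h = 21600 s
L = 2*sqrt(1.13578e-12 * 21600) = 3.133e-04 m


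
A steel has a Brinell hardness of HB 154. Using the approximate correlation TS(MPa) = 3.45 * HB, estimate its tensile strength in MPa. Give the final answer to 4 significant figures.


TS (MPa) = 3.45 * HB
TS = 3.45 * 154
TS = 531.3 MPa


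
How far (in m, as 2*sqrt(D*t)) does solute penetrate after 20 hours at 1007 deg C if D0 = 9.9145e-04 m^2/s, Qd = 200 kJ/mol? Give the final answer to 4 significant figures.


Step 1: D = D0 * exp(-Qd/(R*T))
T = 1280.15 K
D = 9.9145e-04 * exp(-200e3 / (8.314 * 1280.15)) = 6.84337e-12 m^2/s
Step 2: L = 2*sqrt(D*t)
t = 20 h = 72000 s
L = 2*sqrt(6.84337e-12 * 72000) = 1.404e-03 m


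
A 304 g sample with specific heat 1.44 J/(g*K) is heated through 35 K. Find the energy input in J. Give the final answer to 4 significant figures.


Q = m * cp * dT
Q = 304 * 1.44 * 35
Q = 15320 J


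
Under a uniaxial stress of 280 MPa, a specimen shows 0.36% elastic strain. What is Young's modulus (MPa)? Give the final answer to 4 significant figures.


E = sigma / epsilon
epsilon = 0.36% = 3.6e-03
E = 280 / 3.6e-03
E = 77780 MPa


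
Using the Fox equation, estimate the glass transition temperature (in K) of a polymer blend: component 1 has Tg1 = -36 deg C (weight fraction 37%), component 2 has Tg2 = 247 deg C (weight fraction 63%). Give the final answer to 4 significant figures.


1/Tg = w1/Tg1 + w2/Tg2 (in Kelvin)
Tg1 = 237.15 K, Tg2 = 520.15 K
1/Tg = 0.37/237.15 + 0.63/520.15
Tg = 360.8 K


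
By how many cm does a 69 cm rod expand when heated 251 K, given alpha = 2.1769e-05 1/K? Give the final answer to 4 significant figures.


dL = L0 * alpha * dT
dL = 69 * 2.1769e-05 * 251
dL = 0.377 cm


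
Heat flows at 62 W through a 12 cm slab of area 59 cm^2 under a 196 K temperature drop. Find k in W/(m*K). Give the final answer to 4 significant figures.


k = Q*L / (A*dT)
L = 0.12 m, A = 5.9e-03 m^2
k = 62 * 0.12 / (5.9e-03 * 196)
k = 6.434 W/(m*K)


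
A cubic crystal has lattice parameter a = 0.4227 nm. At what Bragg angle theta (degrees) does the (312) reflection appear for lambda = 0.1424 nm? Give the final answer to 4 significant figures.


d = a / sqrt(h^2+k^2+l^2)
d = 0.4227 / sqrt(14) = 0.112971 nm
lambda = 2*d*sin(theta)  =>  sin(theta) = lambda / (2*d)
sin(theta) = 0.1424 / (2 * 0.112971) = 0.630248
theta = 39.07 deg


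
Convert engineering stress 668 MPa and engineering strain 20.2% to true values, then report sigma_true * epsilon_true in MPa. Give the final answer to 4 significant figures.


sigma_true = sigma_eng * (1 + epsilon_eng)
sigma_true = 668 * (1 + 0.202) = 802.936 MPa
epsilon_true = ln(1 + epsilon_eng)
epsilon_true = ln(1 + 0.202) = 0.183987
sigma_true * epsilon_true = 802.936 * 0.183987 = 147.7 MPa


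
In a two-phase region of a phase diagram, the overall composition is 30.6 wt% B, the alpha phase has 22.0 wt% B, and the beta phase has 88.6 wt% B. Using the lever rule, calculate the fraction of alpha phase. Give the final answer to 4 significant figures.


f_alpha = (C_beta - C0) / (C_beta - C_alpha)
f_alpha = (88.6 - 30.6) / (88.6 - 22.0)
f_alpha = 0.8709


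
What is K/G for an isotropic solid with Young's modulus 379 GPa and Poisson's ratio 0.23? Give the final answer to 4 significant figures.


G = E / (2*(1+nu))
G = 379 / (2*(1+0.23)) = 154.065 GPa
K = E / (3*(1-2*nu))
K = 379 / (3*(1-2*0.23)) = 233.951 GPa
K/G = 233.951 / 154.065 = 1.519


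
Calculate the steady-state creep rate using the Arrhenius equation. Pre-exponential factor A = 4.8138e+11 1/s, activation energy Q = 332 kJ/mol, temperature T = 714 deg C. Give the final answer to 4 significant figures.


rate = A * exp(-Q / (R*T))
T = 714 + 273.15 = 987.15 K
rate = 4.8138e+11 * exp(-332e3 / (8.314 * 987.15))
rate = 1.301e-06 1/s


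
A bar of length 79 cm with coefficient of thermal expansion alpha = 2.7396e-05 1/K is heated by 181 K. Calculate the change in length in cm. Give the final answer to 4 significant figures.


dL = L0 * alpha * dT
dL = 79 * 2.7396e-05 * 181
dL = 0.3917 cm


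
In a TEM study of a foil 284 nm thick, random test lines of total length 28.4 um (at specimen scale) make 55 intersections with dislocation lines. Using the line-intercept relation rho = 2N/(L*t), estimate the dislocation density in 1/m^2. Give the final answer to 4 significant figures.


rho = 2N / (L * t)
L = 28.4 um = 2.84e-05 m, t = 284 nm = 2.84e-07 m
rho = 2 * 55 / (2.84e-05 * 2.84e-07)
rho = 1.364e+13 1/m^2


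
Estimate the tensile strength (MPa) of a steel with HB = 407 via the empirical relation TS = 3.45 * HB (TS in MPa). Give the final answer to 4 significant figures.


TS (MPa) = 3.45 * HB
TS = 3.45 * 407
TS = 1404 MPa


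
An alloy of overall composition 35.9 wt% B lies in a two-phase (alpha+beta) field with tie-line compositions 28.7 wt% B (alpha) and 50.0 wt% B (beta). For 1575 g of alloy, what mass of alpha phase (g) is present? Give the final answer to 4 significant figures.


f_alpha = (C_beta - C0) / (C_beta - C_alpha)
f_alpha = (50.0 - 35.9) / (50.0 - 28.7) = 0.661972
m_alpha = f_alpha * m_total = 0.661972 * 1575 = 1043 g


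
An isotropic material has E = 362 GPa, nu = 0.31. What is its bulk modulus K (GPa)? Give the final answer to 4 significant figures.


K = E / (3*(1-2*nu))
K = 362 / (3*(1-2*0.31))
K = 317.5 GPa


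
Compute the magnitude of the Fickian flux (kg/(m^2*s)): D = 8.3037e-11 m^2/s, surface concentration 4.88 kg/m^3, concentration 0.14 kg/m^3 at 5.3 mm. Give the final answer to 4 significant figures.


J = -D * (dC/dx) = D * (C1 - C2) / dx
J = 8.3037e-11 * (4.88 - 0.14) / 5.3e-03
J = 7.426e-08 kg/(m^2*s)


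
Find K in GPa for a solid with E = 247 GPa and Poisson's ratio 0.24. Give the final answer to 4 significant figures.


K = E / (3*(1-2*nu))
K = 247 / (3*(1-2*0.24))
K = 158.3 GPa


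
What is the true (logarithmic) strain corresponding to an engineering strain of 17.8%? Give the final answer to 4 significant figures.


epsilon_true = ln(1 + epsilon_eng)
epsilon_true = ln(1 + 0.178)
epsilon_true = 0.1638


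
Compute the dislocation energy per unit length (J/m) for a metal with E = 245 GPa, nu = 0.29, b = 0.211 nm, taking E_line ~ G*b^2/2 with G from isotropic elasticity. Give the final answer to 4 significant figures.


Step 1: G = E / (2*(1+nu))
G = 245 / (2*(1+0.29)) = 94.9612 GPa = 9.49612e+10 Pa
Step 2: E_line = G*b^2/2
b = 0.211 nm = 2.11e-10 m
E_line = 0.5 * 9.49612e+10 * (2.11e-10)^2 = 2.114e-09 J/m


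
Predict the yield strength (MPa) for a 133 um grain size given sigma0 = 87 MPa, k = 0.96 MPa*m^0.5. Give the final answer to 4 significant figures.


sigma_y = sigma0 + k / sqrt(d)
d = 133 um = 1.33e-04 m
sigma_y = 87 + 0.96 / sqrt(1.33e-04)
sigma_y = 170.2 MPa


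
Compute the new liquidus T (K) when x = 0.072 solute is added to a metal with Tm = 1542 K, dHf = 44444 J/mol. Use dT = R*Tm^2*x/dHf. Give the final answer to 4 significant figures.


dT = R*Tm^2*x / dHf
dT = 8.314 * 1542^2 * 0.072 / 44444
dT = 32.0257 K
T_new = 1542 - 32.0257 = 1510 K


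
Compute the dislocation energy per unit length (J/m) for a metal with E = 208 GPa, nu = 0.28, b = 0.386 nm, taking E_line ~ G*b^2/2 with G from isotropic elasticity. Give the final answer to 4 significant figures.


Step 1: G = E / (2*(1+nu))
G = 208 / (2*(1+0.28)) = 81.25 GPa = 8.125e+10 Pa
Step 2: E_line = G*b^2/2
b = 0.386 nm = 3.86e-10 m
E_line = 0.5 * 8.125e+10 * (3.86e-10)^2 = 6.053e-09 J/m


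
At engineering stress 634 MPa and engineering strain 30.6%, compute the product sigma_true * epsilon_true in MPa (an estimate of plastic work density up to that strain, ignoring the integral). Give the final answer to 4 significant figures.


sigma_true = sigma_eng * (1 + epsilon_eng)
sigma_true = 634 * (1 + 0.306) = 828.004 MPa
epsilon_true = ln(1 + epsilon_eng)
epsilon_true = ln(1 + 0.306) = 0.266969
sigma_true * epsilon_true = 828.004 * 0.266969 = 221.1 MPa


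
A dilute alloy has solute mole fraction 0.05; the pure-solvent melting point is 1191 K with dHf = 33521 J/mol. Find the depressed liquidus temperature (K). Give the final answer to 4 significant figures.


dT = R*Tm^2*x / dHf
dT = 8.314 * 1191^2 * 0.05 / 33521
dT = 17.5908 K
T_new = 1191 - 17.5908 = 1173 K


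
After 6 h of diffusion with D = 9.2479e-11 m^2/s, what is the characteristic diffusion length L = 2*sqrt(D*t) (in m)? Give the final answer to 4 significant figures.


t = 6 hr = 21600 s
Diffusion length = 2*sqrt(D*t)
= 2*sqrt(9.2479e-11 * 21600)
= 2.827e-03 m


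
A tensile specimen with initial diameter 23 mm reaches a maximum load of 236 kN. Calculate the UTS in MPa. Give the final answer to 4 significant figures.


A0 = pi*(d/2)^2 = pi*(23/2)^2 = 415.476 mm^2
UTS = F_max / A0 = 236*1000 / 415.476
UTS = 568 MPa


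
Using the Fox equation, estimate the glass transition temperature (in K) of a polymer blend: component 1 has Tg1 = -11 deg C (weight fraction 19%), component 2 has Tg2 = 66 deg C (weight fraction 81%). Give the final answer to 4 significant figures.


1/Tg = w1/Tg1 + w2/Tg2 (in Kelvin)
Tg1 = 262.15 K, Tg2 = 339.15 K
1/Tg = 0.19/262.15 + 0.81/339.15
Tg = 321.2 K


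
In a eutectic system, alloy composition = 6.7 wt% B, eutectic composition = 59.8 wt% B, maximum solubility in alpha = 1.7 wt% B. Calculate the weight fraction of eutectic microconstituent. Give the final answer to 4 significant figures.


f_primary = (C_e - C0) / (C_e - C_alpha_max)
f_primary = (59.8 - 6.7) / (59.8 - 1.7)
f_primary = 0.913941
f_eutectic = 1 - 0.913941 = 0.08606


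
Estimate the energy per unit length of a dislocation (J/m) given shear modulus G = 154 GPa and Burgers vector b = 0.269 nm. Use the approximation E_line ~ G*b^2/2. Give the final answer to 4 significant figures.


E = G*b^2/2
b = 0.269 nm = 2.69e-10 m
G = 154 GPa = 1.54e+11 Pa
E = 0.5 * 1.54e+11 * (2.69e-10)^2
E = 5.572e-09 J/m


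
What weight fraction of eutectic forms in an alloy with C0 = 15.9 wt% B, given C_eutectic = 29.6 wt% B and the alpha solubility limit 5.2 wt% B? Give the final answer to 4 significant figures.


f_primary = (C_e - C0) / (C_e - C_alpha_max)
f_primary = (29.6 - 15.9) / (29.6 - 5.2)
f_primary = 0.561475
f_eutectic = 1 - 0.561475 = 0.4385


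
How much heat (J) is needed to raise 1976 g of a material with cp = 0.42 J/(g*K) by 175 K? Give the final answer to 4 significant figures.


Q = m * cp * dT
Q = 1976 * 0.42 * 175
Q = 145200 J


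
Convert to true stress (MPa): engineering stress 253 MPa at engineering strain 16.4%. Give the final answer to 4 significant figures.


sigma_true = sigma_eng * (1 + epsilon_eng)
sigma_true = 253 * (1 + 0.164)
sigma_true = 294.5 MPa


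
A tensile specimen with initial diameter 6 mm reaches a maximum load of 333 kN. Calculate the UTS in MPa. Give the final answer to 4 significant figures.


A0 = pi*(d/2)^2 = pi*(6/2)^2 = 28.2743 mm^2
UTS = F_max / A0 = 333*1000 / 28.2743
UTS = 11780 MPa


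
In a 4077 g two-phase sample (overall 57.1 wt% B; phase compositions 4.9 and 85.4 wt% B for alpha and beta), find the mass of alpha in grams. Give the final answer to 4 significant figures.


f_alpha = (C_beta - C0) / (C_beta - C_alpha)
f_alpha = (85.4 - 57.1) / (85.4 - 4.9) = 0.351553
m_alpha = f_alpha * m_total = 0.351553 * 4077 = 1433 g


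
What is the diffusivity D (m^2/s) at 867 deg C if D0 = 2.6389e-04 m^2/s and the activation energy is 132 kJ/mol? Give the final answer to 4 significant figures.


D = D0 * exp(-Qd / (R*T))
T = 1140.15 K
D = 2.6389e-04 * exp(-132e3 / (8.314 * 1140.15))
D = 2.365e-10 m^2/s


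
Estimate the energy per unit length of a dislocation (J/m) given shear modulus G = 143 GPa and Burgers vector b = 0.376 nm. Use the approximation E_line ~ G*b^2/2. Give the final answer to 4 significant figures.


E = G*b^2/2
b = 0.376 nm = 3.76e-10 m
G = 143 GPa = 1.43e+11 Pa
E = 0.5 * 1.43e+11 * (3.76e-10)^2
E = 1.011e-08 J/m


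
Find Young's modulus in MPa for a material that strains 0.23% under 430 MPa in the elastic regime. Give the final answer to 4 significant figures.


E = sigma / epsilon
epsilon = 0.23% = 2.3e-03
E = 430 / 2.3e-03
E = 187000 MPa


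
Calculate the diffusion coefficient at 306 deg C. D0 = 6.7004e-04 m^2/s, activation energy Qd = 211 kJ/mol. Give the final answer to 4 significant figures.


D = D0 * exp(-Qd / (R*T))
T = 579.15 K
D = 6.7004e-04 * exp(-211e3 / (8.314 * 579.15))
D = 6.236e-23 m^2/s


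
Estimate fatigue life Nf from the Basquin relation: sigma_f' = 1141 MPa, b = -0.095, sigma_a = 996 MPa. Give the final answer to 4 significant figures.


sigma_a = sigma_f' * (2*Nf)^b
2*Nf = (sigma_a / sigma_f')^(1/b)
2*Nf = (996 / 1141)^(1/-0.095)
2*Nf = 4.18148
Nf = 2.091 cycles


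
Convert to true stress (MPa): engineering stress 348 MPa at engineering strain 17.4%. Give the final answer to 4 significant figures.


sigma_true = sigma_eng * (1 + epsilon_eng)
sigma_true = 348 * (1 + 0.174)
sigma_true = 408.6 MPa


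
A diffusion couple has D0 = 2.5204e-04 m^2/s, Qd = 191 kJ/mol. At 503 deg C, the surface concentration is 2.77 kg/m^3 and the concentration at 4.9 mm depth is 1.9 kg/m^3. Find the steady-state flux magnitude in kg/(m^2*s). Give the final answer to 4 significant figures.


Step 1: D = D0 * exp(-Qd/(R*T))
T = 503 + 273.15 = 776.15 K
D = 2.5204e-04 * exp(-191e3 / (8.314 * 776.15)) = 3.52183e-17 m^2/s
Step 2: J = D * (C1 - C2) / dx
J = 3.52183e-17 * (2.77 - 1.9) / 4.9e-03
J = 6.253e-15 kg/(m^2*s)


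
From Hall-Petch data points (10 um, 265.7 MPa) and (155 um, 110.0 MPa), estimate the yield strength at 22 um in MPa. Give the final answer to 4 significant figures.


sigma_y = sigma0 + k / sqrt(d)
1/sqrt(d1) = 1/sqrt(1e-05) = 316.228;  1/sqrt(d2) = 80.3219
k = (sigma1 - sigma2) / (1/sqrt(d1) - 1/sqrt(d2)) = (265.7 - 110.0) / (316.228 - 80.3219) = 0.660009 MPa*m^0.5
sigma0 = sigma1 - k/sqrt(d1) = 265.7 - 0.660009*316.228 = 56.9868 MPa
sigma_y(d3) = 56.9868 + 0.660009 / sqrt(2.2e-05) = 197.7 MPa


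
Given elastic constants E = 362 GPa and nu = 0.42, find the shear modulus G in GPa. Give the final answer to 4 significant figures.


G = E / (2*(1+nu))
G = 362 / (2*(1+0.42))
G = 127.5 GPa


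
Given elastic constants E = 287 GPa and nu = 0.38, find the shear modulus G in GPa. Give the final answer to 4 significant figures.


G = E / (2*(1+nu))
G = 287 / (2*(1+0.38))
G = 104 GPa


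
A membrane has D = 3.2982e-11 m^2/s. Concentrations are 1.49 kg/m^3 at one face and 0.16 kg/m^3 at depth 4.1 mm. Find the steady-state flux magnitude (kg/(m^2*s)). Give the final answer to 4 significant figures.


J = -D * (dC/dx) = D * (C1 - C2) / dx
J = 3.2982e-11 * (1.49 - 0.16) / 4.1e-03
J = 1.07e-08 kg/(m^2*s)


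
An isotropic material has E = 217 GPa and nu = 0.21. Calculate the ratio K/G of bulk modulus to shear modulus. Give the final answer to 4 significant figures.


G = E / (2*(1+nu))
G = 217 / (2*(1+0.21)) = 89.6694 GPa
K = E / (3*(1-2*nu))
K = 217 / (3*(1-2*0.21)) = 124.713 GPa
K/G = 124.713 / 89.6694 = 1.391


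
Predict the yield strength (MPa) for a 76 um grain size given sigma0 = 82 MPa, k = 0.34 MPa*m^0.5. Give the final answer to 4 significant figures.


sigma_y = sigma0 + k / sqrt(d)
d = 76 um = 7.6e-05 m
sigma_y = 82 + 0.34 / sqrt(7.6e-05)
sigma_y = 121 MPa


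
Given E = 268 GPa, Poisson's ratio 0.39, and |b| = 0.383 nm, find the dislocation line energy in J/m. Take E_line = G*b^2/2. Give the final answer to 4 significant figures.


Step 1: G = E / (2*(1+nu))
G = 268 / (2*(1+0.39)) = 96.4029 GPa = 9.64029e+10 Pa
Step 2: E_line = G*b^2/2
b = 0.383 nm = 3.83e-10 m
E_line = 0.5 * 9.64029e+10 * (3.83e-10)^2 = 7.071e-09 J/m


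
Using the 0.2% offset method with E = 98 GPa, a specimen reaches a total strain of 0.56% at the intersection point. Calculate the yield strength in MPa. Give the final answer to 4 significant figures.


Offset strain = 0.002
Elastic strain at yield = total_strain - offset = 5.6e-03 - 0.002 = 3.6e-03
sigma_y = E * elastic_strain = 98000 * 3.6e-03
sigma_y = 352.8 MPa


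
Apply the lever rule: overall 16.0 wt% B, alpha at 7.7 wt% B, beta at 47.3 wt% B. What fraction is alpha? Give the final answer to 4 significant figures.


f_alpha = (C_beta - C0) / (C_beta - C_alpha)
f_alpha = (47.3 - 16.0) / (47.3 - 7.7)
f_alpha = 0.7904


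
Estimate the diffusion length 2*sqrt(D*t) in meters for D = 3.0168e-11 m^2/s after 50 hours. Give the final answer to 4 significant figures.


t = 50 hr = 180000 s
Diffusion length = 2*sqrt(D*t)
= 2*sqrt(3.0168e-11 * 180000)
= 4.661e-03 m


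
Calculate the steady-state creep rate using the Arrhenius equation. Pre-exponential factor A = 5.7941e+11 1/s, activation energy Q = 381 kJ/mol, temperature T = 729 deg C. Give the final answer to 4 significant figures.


rate = A * exp(-Q / (R*T))
T = 729 + 273.15 = 1002.15 K
rate = 5.7941e+11 * exp(-381e3 / (8.314 * 1002.15))
rate = 8.009e-09 1/s
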